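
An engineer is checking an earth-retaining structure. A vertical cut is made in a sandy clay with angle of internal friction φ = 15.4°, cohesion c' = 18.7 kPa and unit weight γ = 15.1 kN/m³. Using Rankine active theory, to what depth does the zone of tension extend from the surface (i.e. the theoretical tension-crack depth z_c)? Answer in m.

K_a = tan²(45° − 15.4°/2) = 0.5803; √K_a = 0.7618.
The active pressure is zero where K_a γ z = 2c√K_a, so z_c = 2c/(γ√K_a) = 2×18.7/(15.1×0.7618) = 3.251 m.

3.25 m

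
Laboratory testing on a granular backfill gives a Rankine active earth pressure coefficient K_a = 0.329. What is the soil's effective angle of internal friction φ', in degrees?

K_a = tan²(45° − φ/2) ⇒ 45° − φ/2 = arctan(√0.329) = 29.84°.
φ = 2(45° − 29.84°) = 30.32°.

30.3°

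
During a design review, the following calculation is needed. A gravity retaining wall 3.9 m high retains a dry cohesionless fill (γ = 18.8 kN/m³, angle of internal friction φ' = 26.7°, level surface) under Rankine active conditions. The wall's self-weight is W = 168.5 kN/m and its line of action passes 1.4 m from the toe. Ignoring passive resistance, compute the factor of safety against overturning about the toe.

K_a = tan²(45° − 26.7°/2) = 0.3800.
P_a = ½K_aγH² = 0.5×0.3800×18.8×3.9² = 54.32 kN/m, acting at H/3 = 1.300 m above the base.
Overturning moment M_o = P_a × H/3 = 54.32 × 1.300 = 70.62.
Resisting moment M_r = W × 1.4 = 168.5 × 1.4 = 235.9.
FS_overturning = M_r/M_o = 235.9/70.62 = 3.340.

3.34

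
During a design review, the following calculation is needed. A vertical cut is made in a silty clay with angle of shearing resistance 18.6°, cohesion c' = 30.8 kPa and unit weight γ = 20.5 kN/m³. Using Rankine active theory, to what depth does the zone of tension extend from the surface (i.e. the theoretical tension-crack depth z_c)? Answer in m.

4.18 m

K_a = tan²(45° − 18.6°/2) = 0.5163; √K_a = 0.7186.
The active pressure is zero where K_a γ z = 2c√K_a, so z_c = 2c/(γ√K_a) = 2×30.8/(20.5×0.7186) = 4.182 m.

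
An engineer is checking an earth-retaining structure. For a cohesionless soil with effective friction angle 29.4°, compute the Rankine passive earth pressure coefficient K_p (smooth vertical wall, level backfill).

2.93

K_p = (1 + sin φ)/(1 − sin φ) = tan²(45° + 29.4°/2) = 2.929.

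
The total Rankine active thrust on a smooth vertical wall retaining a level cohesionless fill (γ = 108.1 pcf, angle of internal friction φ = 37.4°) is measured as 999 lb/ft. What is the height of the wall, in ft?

K_a = 0.2443. P_a = ½ K_a γ H² ⇒ H = √(2P_a/(K_a γ)).
H = √(2×999/(0.2443×108.1)) = 8.699 ft.

8.70 ft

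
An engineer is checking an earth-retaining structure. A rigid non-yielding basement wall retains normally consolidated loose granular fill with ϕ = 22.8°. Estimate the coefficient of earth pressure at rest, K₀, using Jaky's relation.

K₀ = 1 − sin φ' = 1 − sin 22.8° = 0.6125.

0.612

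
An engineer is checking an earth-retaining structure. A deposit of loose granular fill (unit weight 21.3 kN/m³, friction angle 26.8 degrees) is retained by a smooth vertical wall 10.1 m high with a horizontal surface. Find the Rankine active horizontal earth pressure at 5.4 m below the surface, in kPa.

K_a = (1 − sin φ)/(1 + sin φ) = 0.3785.
σ_h = K_a γ z = 0.3785 × 21.3 × 5.4 = 43.53 kPa.

43.5 kPa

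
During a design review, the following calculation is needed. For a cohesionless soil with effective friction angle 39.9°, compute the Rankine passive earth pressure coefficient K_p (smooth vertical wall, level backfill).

4.58

K_p = (1 + sin φ)/(1 − sin φ) = tan²(45° + 39.9°/2) = 4.578.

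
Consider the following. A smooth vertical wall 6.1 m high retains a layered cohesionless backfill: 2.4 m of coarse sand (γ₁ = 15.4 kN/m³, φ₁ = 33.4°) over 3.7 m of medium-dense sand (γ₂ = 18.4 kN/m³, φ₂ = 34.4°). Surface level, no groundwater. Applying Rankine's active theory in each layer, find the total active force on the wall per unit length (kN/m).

K_a1 = tan²(45°−33.4°/2) = 0.2899; K_a2 = tan²(45°−34.4°/2) = 0.2780.
Layer 1: σ at base = K_a1 γ₁ h₁ = 10.72 kPa; P₁ = ½×10.72×2.4 = 12.86.
Layer 2: σ_v at top = γ₁h₁ = 36.96; σ_h top = K_a2×36.96 = 10.27; σ_h base = K_a2×(36.96+18.4×3.7) = 29.20.
P₂ = ½(10.27+29.20)×3.7 = 73.03. Total P_a = 12.86+73.03 = 85.88 kN/m.

85.9 kN/m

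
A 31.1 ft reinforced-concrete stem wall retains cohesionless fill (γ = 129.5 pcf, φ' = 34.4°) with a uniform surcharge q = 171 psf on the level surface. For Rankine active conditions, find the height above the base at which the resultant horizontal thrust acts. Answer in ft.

K_a = 0.2780.
Triangular part P₁ = ½K_aγH² = 17410 at H/3 = 10.37 ft; rectangular part P₂ = K_a q H = 1478 at H/2 = 15.55 ft.
ȳ = (P₁·10.37 + P₂·15.55)/(P₁+P₂) = 10.77 ft.

10.8 ft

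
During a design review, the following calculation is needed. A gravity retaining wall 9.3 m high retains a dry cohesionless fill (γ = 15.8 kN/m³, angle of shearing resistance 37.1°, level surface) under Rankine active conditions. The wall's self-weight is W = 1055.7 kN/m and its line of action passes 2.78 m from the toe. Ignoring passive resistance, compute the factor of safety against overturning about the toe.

K_a = tan²(45° − 37.1°/2) = 0.2475.
P_a = ½K_aγH² = 0.5×0.2475×15.8×9.3² = 169.1 kN/m, acting at H/3 = 3.100 m above the base.
Overturning moment M_o = P_a × H/3 = 169.1 × 3.100 = 524.2.
Resisting moment M_r = W × 2.78 = 1055.7 × 2.78 = 2935.
FS_overturning = M_r/M_o = 2935/524.2 = 5.598.

5.60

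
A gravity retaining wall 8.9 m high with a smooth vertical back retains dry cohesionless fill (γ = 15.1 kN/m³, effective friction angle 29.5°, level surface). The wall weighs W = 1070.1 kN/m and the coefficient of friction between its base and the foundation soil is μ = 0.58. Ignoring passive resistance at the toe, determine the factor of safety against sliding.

K_a = tan²(45° − 29.5°/2) = 0.3401.
P_a = ½K_aγH² = 0.5×0.3401×15.1×8.9² = 203.4 kN/m, acting at H/3 = 2.967 m above the base.
FS_sliding = μW / P_a = 0.58×1070.1 / 203.4 = 3.052.

3.05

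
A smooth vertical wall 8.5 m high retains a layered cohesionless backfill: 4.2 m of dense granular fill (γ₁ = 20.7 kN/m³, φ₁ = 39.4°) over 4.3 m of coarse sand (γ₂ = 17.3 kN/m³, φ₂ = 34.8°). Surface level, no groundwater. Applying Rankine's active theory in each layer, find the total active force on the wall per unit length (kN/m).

187 kN/m

K_a1 = tan²(45°−39.4°/2) = 0.2234; K_a2 = tan²(45°−34.8°/2) = 0.2733.
Layer 1: σ at base = K_a1 γ₁ h₁ = 19.43 kPa; P₁ = ½×19.43×4.2 = 40.79.
Layer 2: σ_v at top = γ₁h₁ = 86.94; σ_h top = K_a2×86.94 = 23.76; σ_h base = K_a2×(86.94+17.3×4.3) = 44.09.
P₂ = ½(23.76+44.09)×4.3 = 145.9. Total P_a = 40.79+145.9 = 186.7 kN/m.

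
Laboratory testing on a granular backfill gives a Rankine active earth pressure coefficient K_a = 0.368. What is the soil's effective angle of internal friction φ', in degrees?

27.5°

K_a = tan²(45° − φ/2) ⇒ 45° − φ/2 = arctan(√0.368) = 31.24°.
φ = 2(45° − 31.24°) = 27.52°.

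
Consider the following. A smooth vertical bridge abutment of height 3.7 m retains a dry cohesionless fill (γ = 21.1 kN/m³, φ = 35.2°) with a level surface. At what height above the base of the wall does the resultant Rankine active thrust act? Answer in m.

K_a = 0.2687.
The pressure distribution is triangular, so the resultant acts at H/3 above the base = 3.7/3 = 1.233 m.

1.23 m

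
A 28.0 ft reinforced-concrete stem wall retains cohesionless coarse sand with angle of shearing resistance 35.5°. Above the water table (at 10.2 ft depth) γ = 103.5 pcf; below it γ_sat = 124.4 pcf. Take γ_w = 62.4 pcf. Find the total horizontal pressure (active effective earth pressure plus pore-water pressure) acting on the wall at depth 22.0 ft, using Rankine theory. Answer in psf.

1210 psf

K_a = (1 − sin φ)/(1 + sin φ) = 0.2653.
γ' = 124.4 − 62.4 = 62.00 pcf.
Effective vertical stress at 22.0 ft: σ'_v = 103.5×10.2 + 62.00×11.8 = 1787 psf.
σ'_h = K_a σ'_v = 0.2653 × 1787 = 474.1 psf; u = γ_w × 11.8 = 736.3 psf.
Total σ_h = 474.1 + 736.3 = 1210 psf.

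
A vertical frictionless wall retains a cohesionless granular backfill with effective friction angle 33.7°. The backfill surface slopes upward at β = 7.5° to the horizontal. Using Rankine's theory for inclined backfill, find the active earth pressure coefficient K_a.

0.293

K_a = cos β · (cos β − √(cos²β − cos²φ)) / (cos β + √(cos²β − cos²φ)).
cos β = 0.9914, cos φ = 0.8320, √(cos²β − cos²φ) = 0.5393.
K_a = 0.9914 × (0.9914 − 0.5393)/(0.9914 + 0.5393) = 0.2929.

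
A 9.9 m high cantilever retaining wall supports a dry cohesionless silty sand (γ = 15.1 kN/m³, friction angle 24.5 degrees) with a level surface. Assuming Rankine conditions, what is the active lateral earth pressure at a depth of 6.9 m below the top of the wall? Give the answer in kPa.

43.1 kPa

K_a = (1 − sin φ)/(1 + sin φ) = 0.4137.
σ_h = K_a γ z = 0.4137 × 15.1 × 6.9 = 43.11 kPa.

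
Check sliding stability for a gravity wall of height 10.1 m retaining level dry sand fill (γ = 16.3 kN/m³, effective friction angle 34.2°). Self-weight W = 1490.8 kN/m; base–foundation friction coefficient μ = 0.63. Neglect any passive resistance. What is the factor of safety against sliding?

K_a = tan²(45° − 34.2°/2) = 0.2803.
P_a = ½K_aγH² = 0.5×0.2803×16.3×10.1² = 233.1 kN/m, acting at H/3 = 3.367 m above the base.
FS_sliding = μW / P_a = 0.63×1490.8 / 233.1 = 4.030.

4.03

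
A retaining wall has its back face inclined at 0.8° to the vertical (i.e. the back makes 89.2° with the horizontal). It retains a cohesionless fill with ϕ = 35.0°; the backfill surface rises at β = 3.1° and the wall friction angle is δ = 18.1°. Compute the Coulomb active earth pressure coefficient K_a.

K_a = sin²(α+φ) / [sin²α · sin(α−δ) · (1 + √{sin(φ+δ)sin(φ−β) / (sin(α−δ)sin(α+β))})²].
With α = 89.2°, φ = 35.0°, δ = 18.1°, β = 3.1°: K_a = 0.2597.

0.260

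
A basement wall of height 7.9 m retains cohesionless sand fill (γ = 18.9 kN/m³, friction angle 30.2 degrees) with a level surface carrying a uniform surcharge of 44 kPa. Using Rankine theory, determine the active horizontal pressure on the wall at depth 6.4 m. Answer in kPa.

54.5 kPa

K_a = (1 − sin φ)/(1 + sin φ) = 0.3307.
σ_v = γz + q = 18.9 × 6.4 + 44 = 165.0 kPa.
σ_h = K_a σ_v = 0.3307 × 165.0 = 54.54 kPa.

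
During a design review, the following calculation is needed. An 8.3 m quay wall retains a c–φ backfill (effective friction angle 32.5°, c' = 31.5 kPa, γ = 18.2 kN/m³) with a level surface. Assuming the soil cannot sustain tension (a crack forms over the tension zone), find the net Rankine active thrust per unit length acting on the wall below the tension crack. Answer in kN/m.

K_a = 0.3010; √K_a = 0.5486.
Tension-crack depth z_c = 2c/(γ√K_a) = 2×31.5/(18.2×0.5486) = 6.310 m.
σ_a at base = K_a γ H − 2c√K_a = 0.3010×18.2×8.3 − 2×31.5×0.5486 = 10.90 kPa.
P_a = ½ × 10.90 × (H − z_c) = 0.5×10.90×1.990 = 10.85 kN/m.

10.9 kN/m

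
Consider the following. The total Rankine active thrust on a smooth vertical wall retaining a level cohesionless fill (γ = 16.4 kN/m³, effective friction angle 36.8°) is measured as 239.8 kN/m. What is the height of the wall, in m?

K_a = 0.2508. P_a = ½ K_a γ H² ⇒ H = √(2P_a/(K_a γ)).
H = √(2×239.8/(0.2508×16.4)) = 10.80 m.

10.8 m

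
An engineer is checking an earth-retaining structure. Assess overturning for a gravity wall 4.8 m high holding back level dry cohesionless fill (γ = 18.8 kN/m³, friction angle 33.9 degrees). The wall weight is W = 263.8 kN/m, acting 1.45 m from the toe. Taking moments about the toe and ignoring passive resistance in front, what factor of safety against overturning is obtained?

3.89

K_a = tan²(45° − 33.9°/2) = 0.2839.
P_a = ½K_aγH² = 0.5×0.2839×18.8×4.8² = 61.49 kN/m, acting at H/3 = 1.600 m above the base.
Overturning moment M_o = P_a × H/3 = 61.49 × 1.600 = 98.38.
Resisting moment M_r = W × 1.45 = 263.8 × 1.45 = 382.5.
FS_overturning = M_r/M_o = 382.5/98.38 = 3.888.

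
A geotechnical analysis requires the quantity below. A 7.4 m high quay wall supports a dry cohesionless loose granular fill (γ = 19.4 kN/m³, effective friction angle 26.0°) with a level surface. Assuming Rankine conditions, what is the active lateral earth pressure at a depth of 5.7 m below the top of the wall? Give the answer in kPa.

K_a = (1 − sin φ)/(1 + sin φ) = 0.3905.
σ_h = K_a γ z = 0.3905 × 19.4 × 5.7 = 43.18 kPa.

43.2 kPa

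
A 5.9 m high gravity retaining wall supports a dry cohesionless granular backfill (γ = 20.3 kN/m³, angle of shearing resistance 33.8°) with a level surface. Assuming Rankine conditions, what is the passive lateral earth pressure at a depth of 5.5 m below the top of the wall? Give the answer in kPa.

392 kPa

K_p = (1 + sin φ)/(1 − sin φ) = 3.508.
σ_h = K_p γ z = 3.508 × 20.3 × 5.5 = 391.6 kPa.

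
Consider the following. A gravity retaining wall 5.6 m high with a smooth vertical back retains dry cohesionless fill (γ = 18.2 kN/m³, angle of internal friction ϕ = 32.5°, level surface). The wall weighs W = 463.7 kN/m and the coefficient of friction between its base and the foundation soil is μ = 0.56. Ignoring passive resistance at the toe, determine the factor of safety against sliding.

3.02

K_a = tan²(45° − 32.5°/2) = 0.3010.
P_a = ½K_aγH² = 0.5×0.3010×18.2×5.6² = 85.89 kN/m, acting at H/3 = 1.867 m above the base.
FS_sliding = μW / P_a = 0.56×463.7 / 85.89 = 3.023.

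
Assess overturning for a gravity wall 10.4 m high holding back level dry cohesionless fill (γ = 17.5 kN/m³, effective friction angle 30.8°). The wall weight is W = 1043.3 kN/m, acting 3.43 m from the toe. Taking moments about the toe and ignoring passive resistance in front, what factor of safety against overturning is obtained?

K_a = tan²(45° − 30.8°/2) = 0.3227.
P_a = ½K_aγH² = 0.5×0.3227×17.5×10.4² = 305.4 kN/m, acting at H/3 = 3.467 m above the base.
Overturning moment M_o = P_a × H/3 = 305.4 × 3.467 = 1059.
Resisting moment M_r = W × 3.43 = 1043.3 × 3.43 = 3579.
FS_overturning = M_r/M_o = 3579/1059 = 3.380.

3.38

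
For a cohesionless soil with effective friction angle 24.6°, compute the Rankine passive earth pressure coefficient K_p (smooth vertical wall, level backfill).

K_p = (1 + sin φ)/(1 − sin φ) = tan²(45° + 24.6°/2) = 2.426.

2.43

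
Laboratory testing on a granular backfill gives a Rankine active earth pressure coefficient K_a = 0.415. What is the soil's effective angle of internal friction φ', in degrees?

K_a = tan²(45° − φ/2) ⇒ 45° − φ/2 = arctan(√0.415) = 32.79°.
φ = 2(45° − 32.79°) = 24.42°.

24.4°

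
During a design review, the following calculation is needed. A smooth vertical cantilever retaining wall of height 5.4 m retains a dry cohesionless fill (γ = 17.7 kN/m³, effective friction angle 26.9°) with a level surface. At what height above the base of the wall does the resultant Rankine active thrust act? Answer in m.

1.80 m

K_a = 0.3770.
The pressure distribution is triangular, so the resultant acts at H/3 above the base = 5.4/3 = 1.800 m.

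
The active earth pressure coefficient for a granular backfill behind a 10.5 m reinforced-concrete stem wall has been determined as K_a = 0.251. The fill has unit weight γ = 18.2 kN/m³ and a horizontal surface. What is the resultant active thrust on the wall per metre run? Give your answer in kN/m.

252 kN/m

P = ½ K_a γ H² = 0.5 × 0.251 × 18.2 × 10.5² = 251.8 kN/m.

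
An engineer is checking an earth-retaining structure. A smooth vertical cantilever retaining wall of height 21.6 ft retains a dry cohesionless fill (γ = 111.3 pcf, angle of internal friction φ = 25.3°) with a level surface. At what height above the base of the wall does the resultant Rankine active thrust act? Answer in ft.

K_a = 0.4012.
The pressure distribution is triangular, so the resultant acts at H/3 above the base = 21.6/3 = 7.200 ft.

7.20 ft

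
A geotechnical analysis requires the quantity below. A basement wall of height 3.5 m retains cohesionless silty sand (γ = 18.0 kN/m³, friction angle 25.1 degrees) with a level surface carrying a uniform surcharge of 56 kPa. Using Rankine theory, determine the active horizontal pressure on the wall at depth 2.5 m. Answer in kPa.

40.8 kPa

K_a = (1 − sin φ)/(1 + sin φ) = 0.4043.
σ_v = γz + q = 18.0 × 2.5 + 56 = 101.0 kPa.
σ_h = K_a σ_v = 0.4043 × 101.0 = 40.83 kPa.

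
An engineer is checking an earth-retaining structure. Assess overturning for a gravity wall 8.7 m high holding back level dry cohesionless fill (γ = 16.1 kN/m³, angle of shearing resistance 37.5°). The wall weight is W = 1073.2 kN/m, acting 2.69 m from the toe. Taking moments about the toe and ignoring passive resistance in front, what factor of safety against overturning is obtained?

K_a = tan²(45° − 37.5°/2) = 0.2432.
P_a = ½K_aγH² = 0.5×0.2432×16.1×8.7² = 148.2 kN/m, acting at H/3 = 2.900 m above the base.
Overturning moment M_o = P_a × H/3 = 148.2 × 2.900 = 429.7.
Resisting moment M_r = W × 2.69 = 1073.2 × 2.69 = 2887.
FS_overturning = M_r/M_o = 2887/429.7 = 6.718.

6.72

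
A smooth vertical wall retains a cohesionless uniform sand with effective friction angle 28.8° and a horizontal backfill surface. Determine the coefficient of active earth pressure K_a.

0.350

K_a = (1 − sin φ)/(1 + sin φ) = (1 − sin 28.8°)/(1 + sin 28.8°) = 0.3498.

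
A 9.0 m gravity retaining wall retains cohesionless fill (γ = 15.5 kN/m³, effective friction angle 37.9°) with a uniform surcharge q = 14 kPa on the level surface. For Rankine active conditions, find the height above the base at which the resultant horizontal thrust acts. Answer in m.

3.25 m

K_a = 0.2389.
Triangular part P₁ = ½K_aγH² = 150.0 at H/3 = 3.000 m; rectangular part P₂ = K_a q H = 30.11 at H/2 = 4.500 m.
ȳ = (P₁·3.000 + P₂·4.500)/(P₁+P₂) = 3.251 m.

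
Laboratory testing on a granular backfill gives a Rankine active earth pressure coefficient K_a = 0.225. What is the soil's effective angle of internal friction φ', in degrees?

K_a = tan²(45° − φ/2) ⇒ 45° − φ/2 = arctan(√0.225) = 25.38°.
φ = 2(45° − 25.38°) = 39.25°.

39.2°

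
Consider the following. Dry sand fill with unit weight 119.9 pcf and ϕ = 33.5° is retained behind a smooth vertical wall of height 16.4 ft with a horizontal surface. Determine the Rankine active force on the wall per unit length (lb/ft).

K_a = tan²(45° − φ/2) = 0.2887.
P_a = ½ K_a γ H² = 0.5 × 0.2887 × 119.9 × 16.4² = 4655 lb/ft.

4660 lb/ft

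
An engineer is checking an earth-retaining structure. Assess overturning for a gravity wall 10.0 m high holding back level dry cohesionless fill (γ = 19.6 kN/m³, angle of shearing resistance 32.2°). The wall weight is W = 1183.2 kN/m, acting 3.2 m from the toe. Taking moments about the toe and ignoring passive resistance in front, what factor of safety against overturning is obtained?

3.80

K_a = tan²(45° − 32.2°/2) = 0.3047.
P_a = ½K_aγH² = 0.5×0.3047×19.6×10.0² = 298.6 kN/m, acting at H/3 = 3.333 m above the base.
Overturning moment M_o = P_a × H/3 = 298.6 × 3.333 = 995.5.
Resisting moment M_r = W × 3.2 = 1183.2 × 3.2 = 3786.
FS_overturning = M_r/M_o = 3786/995.5 = 3.803.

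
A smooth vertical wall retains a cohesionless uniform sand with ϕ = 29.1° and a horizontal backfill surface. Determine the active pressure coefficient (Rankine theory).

K_a = tan²(45° − φ/2) = tan²(30.45°) = 0.3456.

0.346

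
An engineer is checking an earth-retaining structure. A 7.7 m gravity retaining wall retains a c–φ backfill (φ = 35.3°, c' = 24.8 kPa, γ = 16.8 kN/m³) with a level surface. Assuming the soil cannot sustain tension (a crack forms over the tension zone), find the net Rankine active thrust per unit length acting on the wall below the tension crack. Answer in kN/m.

K_a = 0.2675; √K_a = 0.5172.
Tension-crack depth z_c = 2c/(γ√K_a) = 2×24.8/(16.8×0.5172) = 5.708 m.
σ_a at base = K_a γ H − 2c√K_a = 0.2675×16.8×7.7 − 2×24.8×0.5172 = 8.954 kPa.
P_a = ½ × 8.954 × (H − z_c) = 0.5×8.954×1.992 = 8.918 kN/m.

8.92 kN/m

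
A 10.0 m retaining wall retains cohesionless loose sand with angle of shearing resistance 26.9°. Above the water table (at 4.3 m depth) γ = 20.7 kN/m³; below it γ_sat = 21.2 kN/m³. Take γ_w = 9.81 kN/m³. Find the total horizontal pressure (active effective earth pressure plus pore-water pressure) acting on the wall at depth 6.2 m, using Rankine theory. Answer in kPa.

60.4 kPa

K_a = (1 − sin φ)/(1 + sin φ) = 0.3770.
γ' = 21.2 − 9.81 = 11.39 kN/m³.
Effective vertical stress at 6.2 m: σ'_v = 20.7×4.3 + 11.39×1.90 = 110.7 kPa.
σ'_h = K_a σ'_v = 0.3770 × 110.7 = 41.72 kPa; u = γ_w × 1.90 = 18.64 kPa.
Total σ_h = 41.72 + 18.64 = 60.35 kPa.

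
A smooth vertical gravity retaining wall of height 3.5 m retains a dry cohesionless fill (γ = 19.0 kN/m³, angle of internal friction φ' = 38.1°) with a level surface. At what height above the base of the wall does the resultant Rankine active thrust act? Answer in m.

K_a = 0.2368.
The pressure distribution is triangular, so the resultant acts at H/3 above the base = 3.5/3 = 1.167 m.

1.17 m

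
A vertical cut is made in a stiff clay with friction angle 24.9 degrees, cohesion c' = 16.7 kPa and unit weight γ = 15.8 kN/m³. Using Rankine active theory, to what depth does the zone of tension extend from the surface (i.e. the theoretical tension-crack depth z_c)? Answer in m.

3.31 m

K_a = tan²(45° − 24.9°/2) = 0.4074; √K_a = 0.6383.
The active pressure is zero where K_a γ z = 2c√K_a, so z_c = 2c/(γ√K_a) = 2×16.7/(15.8×0.6383) = 3.312 m.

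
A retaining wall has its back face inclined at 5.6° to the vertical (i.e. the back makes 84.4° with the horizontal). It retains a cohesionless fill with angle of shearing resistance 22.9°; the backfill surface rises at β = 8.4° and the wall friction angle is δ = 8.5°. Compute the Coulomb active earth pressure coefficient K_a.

K_a = sin²(α+φ) / [sin²α · sin(α−δ) · (1 + √{sin(φ+δ)sin(φ−β) / (sin(α−δ)sin(α+β))})²].
With α = 84.4°, φ = 22.9°, δ = 8.5°, β = 8.4°: K_a = 0.5078.

0.508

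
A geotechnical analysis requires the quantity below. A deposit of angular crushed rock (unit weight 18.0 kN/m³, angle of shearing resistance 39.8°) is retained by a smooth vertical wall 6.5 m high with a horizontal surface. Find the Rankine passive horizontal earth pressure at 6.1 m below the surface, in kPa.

K_p = (1 + sin φ)/(1 − sin φ) = 4.557.
σ_h = K_p γ z = 4.557 × 18.0 × 6.1 = 500.4 kPa.

500 kPa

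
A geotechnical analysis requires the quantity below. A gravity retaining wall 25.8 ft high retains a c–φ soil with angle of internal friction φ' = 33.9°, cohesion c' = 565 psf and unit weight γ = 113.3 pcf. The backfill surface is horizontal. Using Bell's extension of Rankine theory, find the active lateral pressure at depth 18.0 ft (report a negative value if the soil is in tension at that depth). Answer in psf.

-23.1 psf

K_a = (1 − sin φ)/(1 + sin φ) = 0.2839.
σ_a = K_a γ z − 2c√K_a = 0.2839×113.3×18.0 − 2×565×0.5328 = -23.10 psf.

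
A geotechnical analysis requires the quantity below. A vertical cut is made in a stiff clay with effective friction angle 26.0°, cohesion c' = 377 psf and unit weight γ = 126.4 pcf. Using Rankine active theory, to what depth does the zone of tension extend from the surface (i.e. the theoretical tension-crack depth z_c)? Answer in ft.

K_a = tan²(45° − 26.0°/2) = 0.3905; √K_a = 0.6249.
The active pressure is zero where K_a γ z = 2c√K_a, so z_c = 2c/(γ√K_a) = 2×377/(126.4×0.6249) = 9.546 ft.

9.55 ft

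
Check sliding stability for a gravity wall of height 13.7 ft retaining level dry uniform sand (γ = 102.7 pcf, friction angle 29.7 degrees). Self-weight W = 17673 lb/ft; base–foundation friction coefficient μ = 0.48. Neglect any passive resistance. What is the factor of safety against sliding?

2.61

K_a = tan²(45° − 29.7°/2) = 0.3374.
P_a = ½K_aγH² = 0.5×0.3374×102.7×13.7² = 3252 lb/ft, acting at H/3 = 4.567 ft above the base.
FS_sliding = μW / P_a = 0.48×17673 / 3252 = 2.609.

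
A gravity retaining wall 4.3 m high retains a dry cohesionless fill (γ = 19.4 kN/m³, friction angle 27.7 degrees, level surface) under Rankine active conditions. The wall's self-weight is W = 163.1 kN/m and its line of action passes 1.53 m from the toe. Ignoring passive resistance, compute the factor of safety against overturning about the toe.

2.66

K_a = tan²(45° − 27.7°/2) = 0.3653.
P_a = ½K_aγH² = 0.5×0.3653×19.4×4.3² = 65.52 kN/m, acting at H/3 = 1.433 m above the base.
Overturning moment M_o = P_a × H/3 = 65.52 × 1.433 = 93.92.
Resisting moment M_r = W × 1.53 = 163.1 × 1.53 = 249.5.
FS_overturning = M_r/M_o = 249.5/93.92 = 2.657.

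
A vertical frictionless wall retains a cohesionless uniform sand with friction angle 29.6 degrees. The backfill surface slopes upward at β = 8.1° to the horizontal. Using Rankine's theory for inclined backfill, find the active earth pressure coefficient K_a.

0.349

K_a = cos β · (cos β − √(cos²β − cos²φ)) / (cos β + √(cos²β − cos²φ)).
cos β = 0.9900, cos φ = 0.8695, √(cos²β − cos²φ) = 0.4734.
K_a = 0.9900 × (0.9900 − 0.4734)/(0.9900 + 0.4734) = 0.3495.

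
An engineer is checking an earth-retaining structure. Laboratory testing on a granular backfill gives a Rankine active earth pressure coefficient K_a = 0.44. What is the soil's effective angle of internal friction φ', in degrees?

K_a = tan²(45° − φ/2) ⇒ 45° − φ/2 = arctan(√0.44) = 33.56°.
φ = 2(45° − 33.56°) = 22.89°.

22.9°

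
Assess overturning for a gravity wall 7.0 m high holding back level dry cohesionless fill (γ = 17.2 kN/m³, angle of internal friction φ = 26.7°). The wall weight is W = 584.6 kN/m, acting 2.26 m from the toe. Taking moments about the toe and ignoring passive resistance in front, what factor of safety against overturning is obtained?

3.54

K_a = tan²(45° − 26.7°/2) = 0.3800.
P_a = ½K_aγH² = 0.5×0.3800×17.2×7.0² = 160.1 kN/m, acting at H/3 = 2.333 m above the base.
Overturning moment M_o = P_a × H/3 = 160.1 × 2.333 = 373.6.
Resisting moment M_r = W × 2.26 = 584.6 × 2.26 = 1321.
FS_overturning = M_r/M_o = 1321/373.6 = 3.536.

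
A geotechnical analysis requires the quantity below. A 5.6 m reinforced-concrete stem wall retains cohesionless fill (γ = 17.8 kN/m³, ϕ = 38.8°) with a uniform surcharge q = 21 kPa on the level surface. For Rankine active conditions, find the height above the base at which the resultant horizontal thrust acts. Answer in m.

2.14 m

K_a = 0.2296.
Triangular part P₁ = ½K_aγH² = 64.07 at H/3 = 1.867 m; rectangular part P₂ = K_a q H = 27.00 at H/2 = 2.800 m.
ȳ = (P₁·1.867 + P₂·2.800)/(P₁+P₂) = 2.143 m.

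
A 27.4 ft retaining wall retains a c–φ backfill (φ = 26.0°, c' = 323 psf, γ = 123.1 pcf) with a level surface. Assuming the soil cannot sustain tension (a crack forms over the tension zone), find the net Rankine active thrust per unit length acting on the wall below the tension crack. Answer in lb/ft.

K_a = 0.3905; √K_a = 0.6249.
Tension-crack depth z_c = 2c/(γ√K_a) = 2×323/(123.1×0.6249) = 8.398 ft.
σ_a at base = K_a γ H − 2c√K_a = 0.3905×123.1×27.4 − 2×323×0.6249 = 913.3 psf.
P_a = ½ × 913.3 × (H − z_c) = 0.5×913.3×19.00 = 8678 lb/ft.

8680 lb/ft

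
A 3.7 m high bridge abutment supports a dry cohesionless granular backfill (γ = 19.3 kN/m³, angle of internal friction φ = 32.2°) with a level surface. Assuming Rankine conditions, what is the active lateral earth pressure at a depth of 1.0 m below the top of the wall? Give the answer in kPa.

5.88 kPa

K_a = (1 − sin φ)/(1 + sin φ) = 0.3047.
σ_h = K_a γ z = 0.3047 × 19.3 × 1.0 = 5.881 kPa.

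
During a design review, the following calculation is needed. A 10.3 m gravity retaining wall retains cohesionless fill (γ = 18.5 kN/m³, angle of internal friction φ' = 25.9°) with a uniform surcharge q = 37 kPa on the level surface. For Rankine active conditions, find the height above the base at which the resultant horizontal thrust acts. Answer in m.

K_a = 0.3920.
Triangular part P₁ = ½K_aγH² = 384.7 at H/3 = 3.433 m; rectangular part P₂ = K_a q H = 149.4 at H/2 = 5.150 m.
ȳ = (P₁·3.433 + P₂·5.150)/(P₁+P₂) = 3.914 m.

3.91 m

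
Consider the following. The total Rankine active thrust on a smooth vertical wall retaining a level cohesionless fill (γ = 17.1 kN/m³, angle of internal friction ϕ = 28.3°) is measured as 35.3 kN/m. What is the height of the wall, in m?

K_a = 0.3568. P_a = ½ K_a γ H² ⇒ H = √(2P_a/(K_a γ)).
H = √(2×35.3/(0.3568×17.1)) = 3.402 m.

3.40 m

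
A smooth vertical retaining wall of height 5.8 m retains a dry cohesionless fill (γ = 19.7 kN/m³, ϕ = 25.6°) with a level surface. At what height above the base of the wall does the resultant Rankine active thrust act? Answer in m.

1.93 m

K_a = 0.3966.
The pressure distribution is triangular, so the resultant acts at H/3 above the base = 5.8/3 = 1.933 m.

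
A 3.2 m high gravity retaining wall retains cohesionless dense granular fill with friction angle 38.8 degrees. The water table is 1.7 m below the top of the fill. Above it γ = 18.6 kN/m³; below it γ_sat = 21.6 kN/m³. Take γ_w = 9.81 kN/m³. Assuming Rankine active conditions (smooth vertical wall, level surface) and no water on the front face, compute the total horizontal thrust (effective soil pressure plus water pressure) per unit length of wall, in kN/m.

K_a = tan²(45° − φ/2) = 0.2296.
γ' = 21.6 − 9.81 = 11.79 kN/m³. Depth below WT = 1.5 m.
σ'_h at WT = K_a γ d_w = 7.259 kPa; at base = 7.259 + K_a γ' × 1.5 = 11.32 kPa.
P₁ (0–1.7 m) = ½×7.259×1.7 = 6.170. P₂ (1.7–3.2 m) = ½(7.259+11.32)×1.5 = 13.93.
P_w = ½ γ_w h₂² = 0.5×9.81×1.5² = 11.04. Total = 6.170+13.93+11.04 = 31.14 kN/m.

31.1 kN/m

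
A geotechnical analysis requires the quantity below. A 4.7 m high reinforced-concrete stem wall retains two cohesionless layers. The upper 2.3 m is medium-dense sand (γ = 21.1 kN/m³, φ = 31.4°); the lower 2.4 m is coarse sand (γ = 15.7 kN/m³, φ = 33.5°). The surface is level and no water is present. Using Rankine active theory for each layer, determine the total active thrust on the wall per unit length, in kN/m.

64.3 kN/m

K_a1 = tan²(45°−31.4°/2) = 0.3149; K_a2 = tan²(45°−33.5°/2) = 0.2887.
Layer 1: σ at base = K_a1 γ₁ h₁ = 15.28 kPa; P₁ = ½×15.28×2.3 = 17.58.
Layer 2: σ_v at top = γ₁h₁ = 48.53; σ_h top = K_a2×48.53 = 14.01; σ_h base = K_a2×(48.53+15.7×2.4) = 24.89.
P₂ = ½(14.01+24.89)×2.4 = 46.68. Total P_a = 17.58+46.68 = 64.26 kN/m.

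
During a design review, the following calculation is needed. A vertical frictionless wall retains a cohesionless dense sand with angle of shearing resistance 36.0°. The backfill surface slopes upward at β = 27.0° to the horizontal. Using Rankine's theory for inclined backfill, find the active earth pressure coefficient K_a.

K_a = cos β · (cos β − √(cos²β − cos²φ)) / (cos β + √(cos²β − cos²φ)).
cos β = 0.8910, cos φ = 0.8090, √(cos²β − cos²φ) = 0.3733.
K_a = 0.8910 × (0.8910 − 0.3733)/(0.8910 + 0.3733) = 0.3648.

0.365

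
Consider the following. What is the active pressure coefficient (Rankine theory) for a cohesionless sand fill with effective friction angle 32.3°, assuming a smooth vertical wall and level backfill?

K_a = (1 − sin φ)/(1 + sin φ) = (1 − sin 32.3°)/(1 + sin 32.3°) = 0.3035.

0.303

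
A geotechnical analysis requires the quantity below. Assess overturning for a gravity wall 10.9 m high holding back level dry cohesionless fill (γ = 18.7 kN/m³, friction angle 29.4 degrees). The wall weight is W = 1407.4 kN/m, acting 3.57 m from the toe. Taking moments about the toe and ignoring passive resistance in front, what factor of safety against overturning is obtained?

3.65

K_a = tan²(45° − 29.4°/2) = 0.3415.
P_a = ½K_aγH² = 0.5×0.3415×18.7×10.9² = 379.3 kN/m, acting at H/3 = 3.633 m above the base.
Overturning moment M_o = P_a × H/3 = 379.3 × 3.633 = 1378.
Resisting moment M_r = W × 3.57 = 1407.4 × 3.57 = 5024.
FS_overturning = M_r/M_o = 5024/1378 = 3.646.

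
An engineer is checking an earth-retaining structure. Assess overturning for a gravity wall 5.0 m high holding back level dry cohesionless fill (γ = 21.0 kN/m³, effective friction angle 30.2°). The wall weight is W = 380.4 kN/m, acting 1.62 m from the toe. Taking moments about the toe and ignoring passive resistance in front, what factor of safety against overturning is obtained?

K_a = tan²(45° − 30.2°/2) = 0.3307.
P_a = ½K_aγH² = 0.5×0.3307×21.0×5.0² = 86.80 kN/m, acting at H/3 = 1.667 m above the base.
Overturning moment M_o = P_a × H/3 = 86.80 × 1.667 = 144.7.
Resisting moment M_r = W × 1.62 = 380.4 × 1.62 = 616.2.
FS_overturning = M_r/M_o = 616.2/144.7 = 4.260.

4.26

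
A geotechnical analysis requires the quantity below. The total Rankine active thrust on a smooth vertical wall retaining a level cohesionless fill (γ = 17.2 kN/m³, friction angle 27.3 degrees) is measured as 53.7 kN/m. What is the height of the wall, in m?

4.10 m

K_a = 0.3711. P_a = ½ K_a γ H² ⇒ H = √(2P_a/(K_a γ)).
H = √(2×53.7/(0.3711×17.2)) = 4.102 m.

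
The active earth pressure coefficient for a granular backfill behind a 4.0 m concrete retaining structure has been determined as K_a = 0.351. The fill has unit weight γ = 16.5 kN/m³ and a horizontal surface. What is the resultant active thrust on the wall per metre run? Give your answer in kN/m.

P = ½ K_a γ H² = 0.5 × 0.351 × 16.5 × 4.0² = 46.33 kN/m.

46.3 kN/m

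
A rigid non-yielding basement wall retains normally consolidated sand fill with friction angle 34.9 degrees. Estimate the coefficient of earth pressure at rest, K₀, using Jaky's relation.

K₀ = 1 − sin φ' = 1 − sin 34.9° = 0.4279.

0.428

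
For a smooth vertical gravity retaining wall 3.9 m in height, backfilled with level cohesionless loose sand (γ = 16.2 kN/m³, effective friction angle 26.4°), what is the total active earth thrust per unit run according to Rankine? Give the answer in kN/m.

K_a = tan²(45° − φ/2) = 0.3844.
P_a = ½ K_a γ H² = 0.5 × 0.3844 × 16.2 × 3.9² = 47.36 kN/m.

47.4 kN/m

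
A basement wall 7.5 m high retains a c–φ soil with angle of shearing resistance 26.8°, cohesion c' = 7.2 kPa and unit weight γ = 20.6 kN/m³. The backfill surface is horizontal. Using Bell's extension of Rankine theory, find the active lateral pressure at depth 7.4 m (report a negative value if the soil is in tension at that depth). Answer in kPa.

48.8 kPa

K_a = (1 − sin φ)/(1 + sin φ) = 0.3785.
σ_a = K_a γ z − 2c√K_a = 0.3785×20.6×7.4 − 2×7.2×0.6152 = 48.84 kPa.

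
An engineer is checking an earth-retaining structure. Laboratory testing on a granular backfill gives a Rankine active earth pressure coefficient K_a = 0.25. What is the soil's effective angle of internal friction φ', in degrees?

K_a = tan²(45° − φ/2) ⇒ 45° − φ/2 = arctan(√0.25) = 26.57°.
φ = 2(45° − 26.57°) = 36.87°.

36.9°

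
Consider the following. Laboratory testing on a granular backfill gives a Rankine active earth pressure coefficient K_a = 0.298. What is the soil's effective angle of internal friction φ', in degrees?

32.7°

K_a = tan²(45° − φ/2) ⇒ 45° − φ/2 = arctan(√0.298) = 28.63°.
φ = 2(45° − 28.63°) = 32.74°.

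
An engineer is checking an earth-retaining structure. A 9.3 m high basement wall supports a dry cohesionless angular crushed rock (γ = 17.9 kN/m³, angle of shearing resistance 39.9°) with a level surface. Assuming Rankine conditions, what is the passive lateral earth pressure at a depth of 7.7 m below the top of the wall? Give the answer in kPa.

K_p = (1 + sin φ)/(1 − sin φ) = 4.578.
σ_h = K_p γ z = 4.578 × 17.9 × 7.7 = 631.0 kPa.

631 kPa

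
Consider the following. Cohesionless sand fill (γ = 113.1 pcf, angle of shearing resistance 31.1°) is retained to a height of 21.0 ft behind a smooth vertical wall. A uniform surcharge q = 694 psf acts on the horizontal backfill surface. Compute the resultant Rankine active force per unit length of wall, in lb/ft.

12600 lb/ft

K_a = tan²(45° − φ/2) = 0.3188.
Soil triangle: ½ K_a γ H² = 0.5×0.3188×113.1×21.0² = 7950 lb/ft.
Surcharge rectangle: K_a q H = 0.3188×694×21.0 = 4646 lb/ft.
Total = 7950 + 4646 = 12600 lb/ft.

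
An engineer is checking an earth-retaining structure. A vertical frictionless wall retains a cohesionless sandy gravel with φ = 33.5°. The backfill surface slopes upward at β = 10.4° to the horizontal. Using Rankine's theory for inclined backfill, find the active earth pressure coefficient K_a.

K_a = cos β · (cos β − √(cos²β − cos²φ)) / (cos β + √(cos²β − cos²φ)).
cos β = 0.9836, cos φ = 0.8339, √(cos²β − cos²φ) = 0.5216.
K_a = 0.9836 × (0.9836 − 0.5216)/(0.9836 + 0.5216) = 0.3019.

0.302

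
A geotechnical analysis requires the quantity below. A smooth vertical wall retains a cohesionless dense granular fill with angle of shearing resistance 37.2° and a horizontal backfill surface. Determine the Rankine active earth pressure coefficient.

K_a = (1 − sin φ)/(1 + sin φ) = (1 − sin 37.2°)/(1 + sin 37.2°) = 0.2464.

0.246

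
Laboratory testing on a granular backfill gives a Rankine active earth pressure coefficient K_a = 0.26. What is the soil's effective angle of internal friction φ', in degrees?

K_a = tan²(45° − φ/2) ⇒ 45° − φ/2 = arctan(√0.26) = 27.02°.
φ = 2(45° − 27.02°) = 35.97°.

36.0°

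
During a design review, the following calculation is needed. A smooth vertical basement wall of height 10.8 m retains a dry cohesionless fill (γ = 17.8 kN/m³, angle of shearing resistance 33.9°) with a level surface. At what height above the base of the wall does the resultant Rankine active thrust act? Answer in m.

K_a = 0.2839.
The pressure distribution is triangular, so the resultant acts at H/3 above the base = 10.8/3 = 3.600 m.

3.60 m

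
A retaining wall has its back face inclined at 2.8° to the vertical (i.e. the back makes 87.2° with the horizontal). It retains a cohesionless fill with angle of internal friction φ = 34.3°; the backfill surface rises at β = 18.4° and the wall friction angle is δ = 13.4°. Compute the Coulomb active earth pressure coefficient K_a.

K_a = sin²(α+φ) / [sin²α · sin(α−δ) · (1 + √{sin(φ+δ)sin(φ−β) / (sin(α−δ)sin(α+β))})²].
With α = 87.2°, φ = 34.3°, δ = 13.4°, β = 18.4°: K_a = 0.3521.

0.352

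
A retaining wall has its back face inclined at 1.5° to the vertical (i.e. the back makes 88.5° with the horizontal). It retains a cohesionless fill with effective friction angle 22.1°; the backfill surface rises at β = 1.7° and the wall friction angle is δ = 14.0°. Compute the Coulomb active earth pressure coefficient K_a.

K_a = sin²(α+φ) / [sin²α · sin(α−δ) · (1 + √{sin(φ+δ)sin(φ−β) / (sin(α−δ)sin(α+β))})²].
With α = 88.5°, φ = 22.1°, δ = 14.0°, β = 1.7°: K_a = 0.4259.

0.426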